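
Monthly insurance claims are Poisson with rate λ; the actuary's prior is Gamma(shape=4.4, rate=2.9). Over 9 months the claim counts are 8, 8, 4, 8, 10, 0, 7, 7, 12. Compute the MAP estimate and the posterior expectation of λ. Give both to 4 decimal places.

λ_MAP = 5.6639, E[λ|data] = 5.7479

Σ counts = 64. Posterior: Gamma(shape = 4.4+64 = 68.4, rate = 2.9+9 = 11.9).
Mode = (α−1)/β = 67.4/11.9 = 5.6639.
Mean = α/β = 68.4/11.9 = 5.7479.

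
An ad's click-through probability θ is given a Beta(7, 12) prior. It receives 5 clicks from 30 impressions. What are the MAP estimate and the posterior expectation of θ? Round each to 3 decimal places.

Posterior: Beta(7+5, 12+25) = Beta(12, 37).
Mode = (12−1)/(12+37−2) = 11/47 = 0.234.
Mean = 12/(12+37) = 12/49 = 0.245.
Right-skewed posterior ⇒ mode < mean.

MAP estimate = 0.234, posterior expectation = 0.245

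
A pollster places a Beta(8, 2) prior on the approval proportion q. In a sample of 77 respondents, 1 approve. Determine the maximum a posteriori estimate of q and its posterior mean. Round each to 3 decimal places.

Posterior: Beta(8+1, 2+76) = Beta(9, 78).
Mode = (9−1)/(9+78−2) = 8/85 = 0.094.
Mean = 9/(9+78) = 9/87 = 0.103.
The posterior is right-skewed, so the mean exceeds the mode.

MAP = 0.094; posterior mean = 0.103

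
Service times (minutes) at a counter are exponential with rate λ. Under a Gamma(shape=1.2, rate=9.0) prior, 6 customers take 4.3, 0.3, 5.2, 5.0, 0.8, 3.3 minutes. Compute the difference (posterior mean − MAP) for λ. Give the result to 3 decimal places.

Σ times = 18.9. Posterior: Gamma(shape = 1.2+6 = 7.2, rate = 9.0+18.9 = 27.9).
Mode = (α−1)/β = 6.2/27.9 = 0.222.
Mean = α/β = 7.2/27.9 = 0.258.
Difference = 0.258 − 0.222 = 0.036.

0.036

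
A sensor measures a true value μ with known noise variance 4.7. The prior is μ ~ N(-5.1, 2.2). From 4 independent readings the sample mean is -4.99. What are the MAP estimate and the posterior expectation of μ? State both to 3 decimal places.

Posterior for μ is Normal. Precision-weighted mean: (1/2.2·-5.1 + 4/4.7·-4.99) / (1/2.2 + 4/4.7) = -5.028.
A Normal posterior is symmetric, so mode = mean.

MAP estimate = -5.028, posterior expectation = -5.028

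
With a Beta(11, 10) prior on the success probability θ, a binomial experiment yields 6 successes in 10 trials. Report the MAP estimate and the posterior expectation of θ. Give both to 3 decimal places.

MAP: 0.552. Posterior mean: 0.548.

Posterior: Beta(11+6, 10+4) = Beta(17, 14).
Mode = (17−1)/(17+14−2) = 16/29 = 0.552.
Mean = 17/(17+14) = 17/31 = 0.548.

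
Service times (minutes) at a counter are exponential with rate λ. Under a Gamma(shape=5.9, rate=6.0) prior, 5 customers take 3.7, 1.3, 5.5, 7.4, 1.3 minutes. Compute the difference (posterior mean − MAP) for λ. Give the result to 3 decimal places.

Σ times = 19.2. Posterior: Gamma(shape = 5.9+5 = 10.9, rate = 6.0+19.2 = 25.2).
Mode = (α−1)/β = 9.9/25.2 = 0.393.
Mean = α/β = 10.9/25.2 = 0.433.
Difference = 0.433 − 0.393 = 0.040.

0.040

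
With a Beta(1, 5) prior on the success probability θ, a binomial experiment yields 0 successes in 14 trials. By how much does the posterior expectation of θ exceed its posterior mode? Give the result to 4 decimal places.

0.0500

Posterior: Beta(1+0, 5+14) = Beta(1, 19).
Since α = 1 ≤ 1 and β > 1, the Beta density is monotone decreasing on [0,1]; the mode is at 0.
Mean = 1/(1+19) = 0.0500.
Difference = 0.0500 − 0.0000 = 0.0500.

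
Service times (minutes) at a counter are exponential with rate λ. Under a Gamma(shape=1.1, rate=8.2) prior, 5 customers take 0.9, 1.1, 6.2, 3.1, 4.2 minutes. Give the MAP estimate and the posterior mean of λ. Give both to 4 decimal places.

Σ times = 15.5. Posterior: Gamma(shape = 1.1+5 = 6.1, rate = 8.2+15.5 = 23.7).
Mode = (α−1)/β = 5.1/23.7 = 0.2152.
Mean = α/β = 6.1/23.7 = 0.2574.
Mean > mode: the posterior has a right tail.

λ_MAP = 0.2152, E[λ|data] = 0.2574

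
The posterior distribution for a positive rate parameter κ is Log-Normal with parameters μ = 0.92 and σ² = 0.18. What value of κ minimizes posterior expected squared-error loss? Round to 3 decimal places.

2.746

Mode = exp(μ − σ²) = exp(0.74) = 2.096.
Mean = exp(μ + σ²/2) = exp(1.010) = 2.746.
Squared-error loss ⇒ the optimal estimator is the posterior mean.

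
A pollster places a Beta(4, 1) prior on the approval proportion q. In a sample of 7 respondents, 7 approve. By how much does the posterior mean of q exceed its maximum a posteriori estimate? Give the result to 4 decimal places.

-0.0833

Posterior: Beta(4+7, 1+0) = Beta(11, 1).
Since β = 1 ≤ 1 and α > 1, the Beta density is monotone increasing on [0,1]; the mode is at 1.
Mean = 11/(11+1) = 0.9167.
Difference = 0.9167 − 1.0000 = -0.0833.
The posterior is left-skewed, so the mode exceeds the mean.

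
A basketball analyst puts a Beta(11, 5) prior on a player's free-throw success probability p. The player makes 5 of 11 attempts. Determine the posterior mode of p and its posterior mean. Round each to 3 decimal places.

Posterior: Beta(11+5, 5+6) = Beta(16, 11).
Mode = (16−1)/(16+11−2) = 15/25 = 0.600.
Mean = 16/(16+11) = 16/27 = 0.593.

p_MAP = 0.600, E[p|data] = 0.593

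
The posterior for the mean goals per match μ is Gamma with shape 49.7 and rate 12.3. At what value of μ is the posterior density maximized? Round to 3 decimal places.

Mode = (α−1)/β = 48.7/12.3 = 3.959.
Mean = α/β = 49.7/12.3 = 4.041.
This is the posterior mode — the MAP estimate.

3.959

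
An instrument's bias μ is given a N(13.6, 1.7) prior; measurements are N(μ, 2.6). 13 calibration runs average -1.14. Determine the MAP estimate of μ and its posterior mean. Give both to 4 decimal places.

MAP = 0.4116; posterior mean = 0.4116

Posterior for μ is Normal. Precision-weighted mean: (1/1.7·13.6 + 13/2.6·-1.14) / (1/1.7 + 13/2.6) = 0.4116.
A Normal posterior is symmetric, so mode = mean.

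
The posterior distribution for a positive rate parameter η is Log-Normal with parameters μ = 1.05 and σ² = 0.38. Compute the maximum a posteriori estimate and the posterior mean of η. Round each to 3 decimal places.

Mode = exp(μ − σ²) = exp(0.67) = 1.954.
Mean = exp(μ + σ²/2) = exp(1.240) = 3.456.
Mean > mode: the posterior has a right tail.

MAP = 1.954, posterior mean = 3.456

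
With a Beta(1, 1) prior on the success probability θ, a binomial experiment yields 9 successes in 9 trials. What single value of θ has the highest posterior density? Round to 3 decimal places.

1.000

Posterior: Beta(1+9, 1+0) = Beta(10, 1).
Since β = 1 ≤ 1 and α > 1, the Beta density is monotone increasing on [0,1]; the mode is at 1.
Mean = 10/(10+1) = 0.909.
This is the posterior mode — the MAP estimate.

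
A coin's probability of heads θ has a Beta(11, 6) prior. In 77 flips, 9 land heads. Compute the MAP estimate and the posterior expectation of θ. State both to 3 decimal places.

Posterior: Beta(11+9, 6+68) = Beta(20, 74).
Mode = (20−1)/(20+74−2) = 19/92 = 0.207.
Mean = 20/(20+74) = 20/94 = 0.213.

MAP = 0.207; posterior mean = 0.213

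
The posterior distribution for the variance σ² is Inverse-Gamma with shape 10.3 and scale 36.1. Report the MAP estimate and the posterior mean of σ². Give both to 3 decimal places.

MAP: 3.195. Posterior mean: 3.882.

Mode = β/(α+1) = 36.1/11.3 = 3.195.
Mean = β/(α−1) = 36.1/9.3 = 3.882.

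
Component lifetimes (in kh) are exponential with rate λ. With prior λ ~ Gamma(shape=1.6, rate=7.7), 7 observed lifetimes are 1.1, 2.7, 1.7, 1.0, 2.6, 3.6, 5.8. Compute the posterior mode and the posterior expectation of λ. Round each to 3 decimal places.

Σ times = 18.5. Posterior: Gamma(shape = 1.6+7 = 8.6, rate = 7.7+18.5 = 26.2).
Mode = (α−1)/β = 7.6/26.2 = 0.290.
Mean = α/β = 8.6/26.2 = 0.328.

λ_MAP = 0.290, E[λ|data] = 0.328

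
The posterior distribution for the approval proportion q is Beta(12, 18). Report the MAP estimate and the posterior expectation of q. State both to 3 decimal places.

Mode = (12−1)/(12+18−2) = 11/28 = 0.393.
Mean = 12/(12+18) = 12/30 = 0.400.

MAP = 0.393; posterior mean = 0.400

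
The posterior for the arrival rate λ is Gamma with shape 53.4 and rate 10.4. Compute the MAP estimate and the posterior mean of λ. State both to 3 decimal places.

MAP: 5.038. Posterior mean: 5.135.

Mode = (α−1)/β = 52.4/10.4 = 5.038.
Mean = α/β = 53.4/10.4 = 5.135.
The posterior is right-skewed, so the mean exceeds the mode.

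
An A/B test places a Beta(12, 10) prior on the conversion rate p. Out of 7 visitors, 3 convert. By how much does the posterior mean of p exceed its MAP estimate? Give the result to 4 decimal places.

Posterior: Beta(12+3, 10+4) = Beta(15, 14).
Mode = (15−1)/(15+14−2) = 14/27 = 0.5185.
Mean = 15/(15+14) = 15/29 = 0.5172.
Difference = 0.5172 − 0.5185 = -0.0013.
Mode > mean: the posterior has a left tail.

-0.0013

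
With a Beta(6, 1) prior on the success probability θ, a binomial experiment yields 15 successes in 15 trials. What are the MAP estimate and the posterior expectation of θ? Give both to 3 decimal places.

Posterior: Beta(6+15, 1+0) = Beta(21, 1).
Since β = 1 ≤ 1 and α > 1, the Beta density is monotone increasing on [0,1]; the mode is at 1.
Mean = 21/(21+1) = 0.955.

MAP estimate = 1.000, posterior expectation = 0.955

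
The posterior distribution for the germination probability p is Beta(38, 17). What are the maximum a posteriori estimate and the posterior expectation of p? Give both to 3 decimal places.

MAP = 0.698; posterior mean = 0.691

Mode = (38−1)/(38+17−2) = 37/53 = 0.698.
Mean = 38/(38+17) = 38/55 = 0.691.
The posterior is left-skewed, so the mode exceeds the mean.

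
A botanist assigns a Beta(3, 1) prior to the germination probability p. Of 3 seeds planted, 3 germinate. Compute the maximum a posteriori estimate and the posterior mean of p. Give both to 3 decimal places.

MAP = 1.000, posterior mean = 0.857

Posterior: Beta(3+3, 1+0) = Beta(6, 1).
Since β = 1 ≤ 1 and α > 1, the Beta density is monotone increasing on [0,1]; the mode is at 1.
Mean = 6/(6+1) = 0.857.
Left-skewed posterior ⇒ mean < mode.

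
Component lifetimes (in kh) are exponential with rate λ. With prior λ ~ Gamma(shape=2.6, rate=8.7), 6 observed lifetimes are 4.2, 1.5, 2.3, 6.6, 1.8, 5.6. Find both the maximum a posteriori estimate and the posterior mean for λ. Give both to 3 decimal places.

λ_MAP = 0.248, E[λ|data] = 0.280

Σ times = 22.0. Posterior: Gamma(shape = 2.6+6 = 8.6, rate = 8.7+22.0 = 30.7).
Mode = (α−1)/β = 7.6/30.7 = 0.248.
Mean = α/β = 8.6/30.7 = 0.280.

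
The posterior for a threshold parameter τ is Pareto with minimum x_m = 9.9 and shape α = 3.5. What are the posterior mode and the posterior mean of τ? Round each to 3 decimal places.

MAP = 9.900, posterior mean = 13.860

The Pareto density is strictly decreasing on [x_m, ∞), so the mode is x_m = 9.900.
Mean = α·x_m/(α−1) = 3.5·9.9/2.5 = 13.860.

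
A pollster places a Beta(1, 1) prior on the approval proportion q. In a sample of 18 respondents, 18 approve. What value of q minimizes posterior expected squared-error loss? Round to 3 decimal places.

0.950

Posterior: Beta(1+18, 1+0) = Beta(19, 1).
Since β = 1 ≤ 1 and α > 1, the Beta density is monotone increasing on [0,1]; the mode is at 1.
Mean = 19/(19+1) = 0.950.
Squared-error loss ⇒ the optimal estimator is the posterior mean.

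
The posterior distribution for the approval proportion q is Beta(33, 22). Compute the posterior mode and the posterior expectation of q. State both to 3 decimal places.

MAP: 0.604. Posterior mean: 0.600.

Mode = (33−1)/(33+22−2) = 32/53 = 0.604.
Mean = 33/(33+22) = 33/55 = 0.600.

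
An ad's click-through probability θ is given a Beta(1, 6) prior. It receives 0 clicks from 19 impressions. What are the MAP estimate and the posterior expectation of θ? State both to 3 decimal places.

Posterior: Beta(1+0, 6+19) = Beta(1, 25).
Since α = 1 ≤ 1 and β > 1, the Beta density is monotone decreasing on [0,1]; the mode is at 0.
Mean = 1/(1+25) = 0.038.
The mean is pulled above the mode by the posterior's right skew.

MAP = 0.000, posterior mean = 0.038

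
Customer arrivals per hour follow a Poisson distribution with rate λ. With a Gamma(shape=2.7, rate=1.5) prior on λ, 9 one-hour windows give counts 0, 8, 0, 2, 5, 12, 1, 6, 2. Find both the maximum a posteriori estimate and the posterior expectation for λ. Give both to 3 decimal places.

Σ counts = 36. Posterior: Gamma(shape = 2.7+36 = 38.7, rate = 1.5+9 = 10.5).
Mode = (α−1)/β = 37.7/10.5 = 3.590.
Mean = α/β = 38.7/10.5 = 3.686.
The mean is pulled above the mode by the posterior's right skew.

MAP = 3.590; posterior mean = 3.686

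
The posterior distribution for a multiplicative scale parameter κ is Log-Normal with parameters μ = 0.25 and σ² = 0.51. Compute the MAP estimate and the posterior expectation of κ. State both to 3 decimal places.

Mode = exp(μ − σ²) = exp(-0.26) = 0.771.
Mean = exp(μ + σ²/2) = exp(0.505) = 1.657.

MAP = 0.771; posterior mean = 1.657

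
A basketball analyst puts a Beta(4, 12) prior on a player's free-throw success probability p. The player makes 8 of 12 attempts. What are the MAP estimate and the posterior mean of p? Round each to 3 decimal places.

Posterior: Beta(4+8, 12+4) = Beta(12, 16).
Mode = (12−1)/(12+16−2) = 11/26 = 0.423.
Mean = 12/(12+16) = 12/28 = 0.429.

MAP: 0.423. Posterior mean: 0.429.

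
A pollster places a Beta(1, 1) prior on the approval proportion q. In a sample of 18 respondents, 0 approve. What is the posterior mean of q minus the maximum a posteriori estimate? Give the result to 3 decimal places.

0.050

Posterior: Beta(1+0, 1+18) = Beta(1, 19).
Since α = 1 ≤ 1 and β > 1, the Beta density is monotone decreasing on [0,1]; the mode is at 0.
Mean = 1/(1+19) = 0.050.
Difference = 0.050 − 0.000 = 0.050.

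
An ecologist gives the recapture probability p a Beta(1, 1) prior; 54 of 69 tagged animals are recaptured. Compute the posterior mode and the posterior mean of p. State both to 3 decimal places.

Posterior: Beta(1+54, 1+15) = Beta(55, 16).
Mode = (55−1)/(55+16−2) = 54/69 = 0.783.
With a flat prior the MAP equals the MLE, 54/69.
Mean = 55/(55+16) = 55/71 = 0.775.
The mean is pulled below the mode by the posterior's left skew.

MAP: 0.783. Posterior mean: 0.775.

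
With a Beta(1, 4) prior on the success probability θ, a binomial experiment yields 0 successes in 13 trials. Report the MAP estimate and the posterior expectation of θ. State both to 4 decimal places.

Posterior: Beta(1+0, 4+13) = Beta(1, 17).
Since α = 1 ≤ 1 and β > 1, the Beta density is monotone decreasing on [0,1]; the mode is at 0.
Mean = 1/(1+17) = 0.0556.

θ_MAP = 0.0000, E[θ|data] = 0.0556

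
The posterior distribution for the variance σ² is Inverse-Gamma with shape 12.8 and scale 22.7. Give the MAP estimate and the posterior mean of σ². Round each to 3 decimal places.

Mode = β/(α+1) = 22.7/13.8 = 1.645.
Mean = β/(α−1) = 22.7/11.8 = 1.924.
The posterior is right-skewed, so the mean exceeds the mode.

MAP = 1.645, posterior mean = 1.924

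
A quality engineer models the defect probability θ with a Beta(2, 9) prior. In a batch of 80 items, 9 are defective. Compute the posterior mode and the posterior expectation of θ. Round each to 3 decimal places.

Posterior: Beta(2+9, 9+71) = Beta(11, 80).
Mode = (11−1)/(11+80−2) = 10/89 = 0.112.
Mean = 11/(11+80) = 11/91 = 0.121.
Right-skewed posterior ⇒ mode < mean.

posterior mode = 0.112, posterior expectation = 0.121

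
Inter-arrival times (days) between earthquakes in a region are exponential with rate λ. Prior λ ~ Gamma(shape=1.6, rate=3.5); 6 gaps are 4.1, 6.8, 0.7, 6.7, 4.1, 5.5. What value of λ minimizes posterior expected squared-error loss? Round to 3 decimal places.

Σ times = 27.9. Posterior: Gamma(shape = 1.6+6 = 7.6, rate = 3.5+27.9 = 31.4).
Mode = (α−1)/β = 6.6/31.4 = 0.210.
Mean = α/β = 7.6/31.4 = 0.242.
Squared-error loss ⇒ the optimal estimator is the posterior mean.

0.242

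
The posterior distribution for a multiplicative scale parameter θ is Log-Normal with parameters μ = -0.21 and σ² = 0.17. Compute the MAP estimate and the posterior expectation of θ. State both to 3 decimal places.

θ_MAP = 0.684, E[θ|data] = 0.882

Mode = exp(μ − σ²) = exp(-0.38) = 0.684.
Mean = exp(μ + σ²/2) = exp(-0.125) = 0.882.
The posterior is right-skewed, so the mean exceeds the mode.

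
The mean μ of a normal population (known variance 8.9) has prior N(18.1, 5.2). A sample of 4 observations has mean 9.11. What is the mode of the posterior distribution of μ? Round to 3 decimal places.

Posterior for μ is Normal. Precision-weighted mean: (1/5.2·18.1 + 4/8.9·9.11) / (1/5.2 + 4/8.9) = 11.804.
A Normal posterior is symmetric, so mode = mean.
This is the posterior mode — the MAP estimate.

11.804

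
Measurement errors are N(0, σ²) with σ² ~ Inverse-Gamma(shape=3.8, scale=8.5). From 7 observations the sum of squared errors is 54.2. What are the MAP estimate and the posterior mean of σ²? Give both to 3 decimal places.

MAP estimate = 4.289, posterior mean = 5.651

Posterior: Inverse-Gamma(shape = 3.8+7/2 = 7.3, scale = 8.5+54.2/2 = 35.6).
Mode = β/(α+1) = 35.6/8.3 = 4.289.
Mean = β/(α−1) = 35.6/6.3 = 5.651.
The posterior is right-skewed, so the mean exceeds the mode.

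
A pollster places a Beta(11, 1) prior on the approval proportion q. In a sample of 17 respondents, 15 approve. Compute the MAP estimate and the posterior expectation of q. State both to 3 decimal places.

MAP: 0.926. Posterior mean: 0.897.

Posterior: Beta(11+15, 1+2) = Beta(26, 3).
Mode = (26−1)/(26+3−2) = 25/27 = 0.926.
Mean = 26/(26+3) = 26/29 = 0.897.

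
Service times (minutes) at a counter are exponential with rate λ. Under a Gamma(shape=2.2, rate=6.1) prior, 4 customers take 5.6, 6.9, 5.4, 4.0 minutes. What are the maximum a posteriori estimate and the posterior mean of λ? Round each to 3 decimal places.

MAP = 0.186, posterior mean = 0.221

Σ times = 21.9. Posterior: Gamma(shape = 2.2+4 = 6.2, rate = 6.1+21.9 = 28.0).
Mode = (α−1)/β = 5.2/28.0 = 0.186.
Mean = α/β = 6.2/28.0 = 0.221.
The posterior is right-skewed, so the mean exceeds the mode.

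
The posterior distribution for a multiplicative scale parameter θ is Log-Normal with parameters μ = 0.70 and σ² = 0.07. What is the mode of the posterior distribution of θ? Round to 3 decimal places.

Mode = exp(μ − σ²) = exp(0.63) = 1.878.
Mean = exp(μ + σ²/2) = exp(0.735) = 2.085.
This is the posterior mode — the MAP estimate.

1.878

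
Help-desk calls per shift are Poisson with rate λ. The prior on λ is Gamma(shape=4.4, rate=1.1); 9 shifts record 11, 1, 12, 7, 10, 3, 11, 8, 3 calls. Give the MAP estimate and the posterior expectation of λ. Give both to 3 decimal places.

Σ counts = 66. Posterior: Gamma(shape = 4.4+66 = 70.4, rate = 1.1+9 = 10.1).
Mode = (α−1)/β = 69.4/10.1 = 6.871.
Mean = α/β = 70.4/10.1 = 6.970.

MAP: 6.871. Posterior mean: 6.970.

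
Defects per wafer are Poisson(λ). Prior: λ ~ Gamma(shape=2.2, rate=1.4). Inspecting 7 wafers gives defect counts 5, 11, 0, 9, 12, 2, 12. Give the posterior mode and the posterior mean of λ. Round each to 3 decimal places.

MAP: 6.214. Posterior mean: 6.333.

Σ counts = 51. Posterior: Gamma(shape = 2.2+51 = 53.2, rate = 1.4+7 = 8.4).
Mode = (α−1)/β = 52.2/8.4 = 6.214.
Mean = α/β = 53.2/8.4 = 6.333.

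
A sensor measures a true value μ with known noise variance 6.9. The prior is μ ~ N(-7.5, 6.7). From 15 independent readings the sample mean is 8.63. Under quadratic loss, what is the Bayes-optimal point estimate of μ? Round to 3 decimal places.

7.594

Posterior for μ is Normal. Precision-weighted mean: (1/6.7·-7.5 + 15/6.9·8.63) / (1/6.7 + 15/6.9) = 7.594.
A Normal posterior is symmetric, so mode = mean.
Quadratic loss ⇒ the optimal estimator is the posterior mean.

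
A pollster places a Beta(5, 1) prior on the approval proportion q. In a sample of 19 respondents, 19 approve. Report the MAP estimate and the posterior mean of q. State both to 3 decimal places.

Posterior: Beta(5+19, 1+0) = Beta(24, 1).
Since β = 1 ≤ 1 and α > 1, the Beta density is monotone increasing on [0,1]; the mode is at 1.
Mean = 24/(24+1) = 0.960.

MAP: 1.000. Posterior mean: 0.960.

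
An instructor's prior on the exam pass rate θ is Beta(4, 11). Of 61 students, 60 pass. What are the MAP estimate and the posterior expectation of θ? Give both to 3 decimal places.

Posterior: Beta(4+60, 11+1) = Beta(64, 12).
Mode = (64−1)/(64+12−2) = 63/74 = 0.851.
Mean = 64/(64+12) = 64/76 = 0.842.

MAP = 0.851, posterior mean = 0.842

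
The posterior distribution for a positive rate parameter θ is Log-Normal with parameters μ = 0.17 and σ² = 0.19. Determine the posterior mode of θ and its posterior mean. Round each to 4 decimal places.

MAP = 0.9802; posterior mean = 1.3034

Mode = exp(μ − σ²) = exp(-0.02) = 0.9802.
Mean = exp(μ + σ²/2) = exp(0.265) = 1.3034.
Mean > mode: the posterior has a right tail.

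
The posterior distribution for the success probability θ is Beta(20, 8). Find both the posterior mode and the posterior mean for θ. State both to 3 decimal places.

MAP = 0.731; posterior mean = 0.714

Mode = (20−1)/(20+8−2) = 19/26 = 0.731.
Mean = 20/(20+8) = 20/28 = 0.714.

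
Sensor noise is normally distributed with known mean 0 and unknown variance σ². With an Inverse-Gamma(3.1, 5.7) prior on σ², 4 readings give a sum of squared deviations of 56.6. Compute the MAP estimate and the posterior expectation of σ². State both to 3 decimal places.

MAP estimate = 5.574, posterior expectation = 8.293

Posterior: Inverse-Gamma(shape = 3.1+4/2 = 5.1, scale = 5.7+56.6/2 = 34.0).
Mode = β/(α+1) = 34.0/6.1 = 5.574.
Mean = β/(α−1) = 34.0/4.1 = 8.293.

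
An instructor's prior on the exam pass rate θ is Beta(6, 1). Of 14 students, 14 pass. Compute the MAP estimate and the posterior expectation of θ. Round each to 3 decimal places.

MAP = 1.000, posterior mean = 0.952

Posterior: Beta(6+14, 1+0) = Beta(20, 1).
Since β = 1 ≤ 1 and α > 1, the Beta density is monotone increasing on [0,1]; the mode is at 1.
Mean = 20/(20+1) = 0.952.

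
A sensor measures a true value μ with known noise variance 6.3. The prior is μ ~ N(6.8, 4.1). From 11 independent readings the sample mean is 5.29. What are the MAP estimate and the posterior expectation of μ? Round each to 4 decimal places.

MAP = 5.4751, posterior mean = 5.4751

Posterior for μ is Normal. Precision-weighted mean: (1/4.1·6.8 + 11/6.3·5.29) / (1/4.1 + 11/6.3) = 5.4751.
A Normal posterior is symmetric, so mode = mean.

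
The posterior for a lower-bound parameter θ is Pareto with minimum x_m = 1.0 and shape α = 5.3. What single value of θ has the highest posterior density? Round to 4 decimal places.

The Pareto density is strictly decreasing on [x_m, ∞), so the mode is x_m = 1.0000.
Mean = α·x_m/(α−1) = 5.3·1.0/4.3 = 1.2326.
This is the posterior mode — the MAP estimate.

1.0000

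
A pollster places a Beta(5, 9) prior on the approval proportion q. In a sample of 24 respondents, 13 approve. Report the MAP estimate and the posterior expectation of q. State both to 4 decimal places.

Posterior: Beta(5+13, 9+11) = Beta(18, 20).
Mode = (18−1)/(18+20−2) = 17/36 = 0.4722.
Mean = 18/(18+20) = 18/38 = 0.4737.
The mean is pulled above the mode by the posterior's right skew.

MAP = 0.4722; posterior mean = 0.4737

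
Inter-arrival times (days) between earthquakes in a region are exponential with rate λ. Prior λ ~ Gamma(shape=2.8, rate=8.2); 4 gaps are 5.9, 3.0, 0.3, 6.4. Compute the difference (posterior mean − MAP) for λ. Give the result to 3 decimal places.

Σ times = 15.6. Posterior: Gamma(shape = 2.8+4 = 6.8, rate = 8.2+15.6 = 23.8).
Mode = (α−1)/β = 5.8/23.8 = 0.244.
Mean = α/β = 6.8/23.8 = 0.286.
Difference = 0.286 − 0.244 = 0.042.
Mean > mode: the posterior has a right tail.

0.042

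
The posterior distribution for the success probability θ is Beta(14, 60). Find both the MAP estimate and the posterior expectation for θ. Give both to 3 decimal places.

MAP: 0.181. Posterior mean: 0.189.

Mode = (14−1)/(14+60−2) = 13/72 = 0.181.
Mean = 14/(14+60) = 14/74 = 0.189.
Right-skewed posterior ⇒ mode < mean.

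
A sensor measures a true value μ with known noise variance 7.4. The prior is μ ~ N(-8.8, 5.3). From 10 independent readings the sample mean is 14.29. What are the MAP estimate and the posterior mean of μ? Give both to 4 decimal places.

Posterior for μ is Normal. Precision-weighted mean: (1/5.3·-8.8 + 10/7.4·14.29) / (1/5.3 + 10/7.4) = 11.4611.
A Normal posterior is symmetric, so mode = mean.

MAP = 11.4611; posterior mean = 11.4611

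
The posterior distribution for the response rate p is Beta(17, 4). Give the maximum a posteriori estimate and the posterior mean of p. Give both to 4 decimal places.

Mode = (17−1)/(17+4−2) = 16/19 = 0.8421.
Mean = 17/(17+4) = 17/21 = 0.8095.

p_MAP = 0.8421, E[p|data] = 0.8095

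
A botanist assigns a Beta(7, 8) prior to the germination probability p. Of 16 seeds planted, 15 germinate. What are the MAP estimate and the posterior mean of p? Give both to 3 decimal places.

Posterior: Beta(7+15, 8+1) = Beta(22, 9).
Mode = (22−1)/(22+9−2) = 21/29 = 0.724.
Mean = 22/(22+9) = 22/31 = 0.710.

MAP estimate = 0.724, posterior mean = 0.710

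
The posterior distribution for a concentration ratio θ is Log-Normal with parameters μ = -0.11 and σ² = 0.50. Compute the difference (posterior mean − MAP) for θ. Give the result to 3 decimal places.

0.607

Mode = exp(μ − σ²) = exp(-0.61) = 0.543.
Mean = exp(μ + σ²/2) = exp(0.140) = 1.150.
Difference = 1.150 − 0.543 = 0.607.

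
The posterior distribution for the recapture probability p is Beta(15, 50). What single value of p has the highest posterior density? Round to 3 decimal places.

Mode = (15−1)/(15+50−2) = 14/63 = 0.222.
Mean = 15/(15+50) = 15/65 = 0.231.
This is the posterior mode — the MAP estimate.

0.222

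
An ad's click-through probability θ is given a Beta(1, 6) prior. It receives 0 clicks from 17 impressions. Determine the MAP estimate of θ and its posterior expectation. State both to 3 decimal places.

Posterior: Beta(1+0, 6+17) = Beta(1, 23).
Since α = 1 ≤ 1 and β > 1, the Beta density is monotone decreasing on [0,1]; the mode is at 0.
Mean = 1/(1+23) = 0.042.
The posterior is right-skewed, so the mean exceeds the mode.

θ_MAP = 0.000, E[θ|data] = 0.042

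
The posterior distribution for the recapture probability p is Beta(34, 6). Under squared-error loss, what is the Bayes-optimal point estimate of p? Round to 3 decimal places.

0.850

Mode = (34−1)/(34+6−2) = 33/38 = 0.868.
Mean = 34/(34+6) = 34/40 = 0.850.
Squared-error loss ⇒ the optimal estimator is the posterior mean.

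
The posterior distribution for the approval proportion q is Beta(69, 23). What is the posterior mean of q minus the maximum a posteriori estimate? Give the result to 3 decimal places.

Mode = (69−1)/(69+23−2) = 68/90 = 0.756.
Mean = 69/(69+23) = 69/92 = 0.750.
Difference = 0.750 − 0.756 = -0.006.

-0.006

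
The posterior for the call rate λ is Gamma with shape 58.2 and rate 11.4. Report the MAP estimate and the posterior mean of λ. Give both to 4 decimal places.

Mode = (α−1)/β = 57.2/11.4 = 5.0175.
Mean = α/β = 58.2/11.4 = 5.1053.

MAP estimate = 5.0175, posterior mean = 5.1053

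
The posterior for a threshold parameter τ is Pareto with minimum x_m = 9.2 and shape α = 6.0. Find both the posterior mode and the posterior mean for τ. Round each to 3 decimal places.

posterior mode = 9.200, posterior mean = 11.040

The Pareto density is strictly decreasing on [x_m, ∞), so the mode is x_m = 9.200.
Mean = α·x_m/(α−1) = 6.0·9.2/5.0 = 11.040.
The mean is pulled above the mode by the posterior's right skew.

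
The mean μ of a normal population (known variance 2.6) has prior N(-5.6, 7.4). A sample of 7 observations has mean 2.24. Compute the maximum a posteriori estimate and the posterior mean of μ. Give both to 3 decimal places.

Posterior for μ is Normal. Precision-weighted mean: (1/7.4·-5.6 + 7/2.6·2.24) / (1/7.4 + 7/2.6) = 1.865.
A Normal posterior is symmetric, so mode = mean.

MAP = 1.865; posterior mean = 1.865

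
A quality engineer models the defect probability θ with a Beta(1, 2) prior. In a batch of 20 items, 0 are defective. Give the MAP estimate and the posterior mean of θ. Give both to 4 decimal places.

MAP = 0.0000, posterior mean = 0.0435

Posterior: Beta(1+0, 2+20) = Beta(1, 22).
Since α = 1 ≤ 1 and β > 1, the Beta density is monotone decreasing on [0,1]; the mode is at 0.
Mean = 1/(1+22) = 0.0435.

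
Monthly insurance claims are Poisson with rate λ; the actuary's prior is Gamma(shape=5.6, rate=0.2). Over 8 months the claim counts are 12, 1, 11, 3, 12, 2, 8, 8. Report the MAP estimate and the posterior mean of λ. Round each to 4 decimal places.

Σ counts = 57. Posterior: Gamma(shape = 5.6+57 = 62.6, rate = 0.2+8 = 8.2).
Mode = (α−1)/β = 61.6/8.2 = 7.5122.
Mean = α/β = 62.6/8.2 = 7.6341.

MAP = 7.5122, posterior mean = 7.6341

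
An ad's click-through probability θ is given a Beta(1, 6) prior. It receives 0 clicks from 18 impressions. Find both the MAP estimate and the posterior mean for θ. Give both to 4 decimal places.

MAP estimate = 0.0000, posterior mean = 0.0400

Posterior: Beta(1+0, 6+18) = Beta(1, 24).
Since α = 1 ≤ 1 and β > 1, the Beta density is monotone decreasing on [0,1]; the mode is at 0.
Mean = 1/(1+24) = 0.0400.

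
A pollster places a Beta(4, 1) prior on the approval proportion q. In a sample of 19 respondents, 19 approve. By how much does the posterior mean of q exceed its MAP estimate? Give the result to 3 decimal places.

Posterior: Beta(4+19, 1+0) = Beta(23, 1).
Since β = 1 ≤ 1 and α > 1, the Beta density is monotone increasing on [0,1]; the mode is at 1.
Mean = 23/(23+1) = 0.958.
Difference = 0.958 − 1.000 = -0.042.
The mean is pulled below the mode by the posterior's left skew.

-0.042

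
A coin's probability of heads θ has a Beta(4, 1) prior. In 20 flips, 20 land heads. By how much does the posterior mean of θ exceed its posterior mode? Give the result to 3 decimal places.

-0.040

Posterior: Beta(4+20, 1+0) = Beta(24, 1).
Since β = 1 ≤ 1 and α > 1, the Beta density is monotone increasing on [0,1]; the mode is at 1.
Mean = 24/(24+1) = 0.960.
Difference = 0.960 − 1.000 = -0.040.
The mean is pulled below the mode by the posterior's left skew.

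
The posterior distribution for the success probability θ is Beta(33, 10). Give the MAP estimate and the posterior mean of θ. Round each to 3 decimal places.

Mode = (33−1)/(33+10−2) = 32/41 = 0.780.
Mean = 33/(33+10) = 33/43 = 0.767.

MAP estimate = 0.780, posterior mean = 0.767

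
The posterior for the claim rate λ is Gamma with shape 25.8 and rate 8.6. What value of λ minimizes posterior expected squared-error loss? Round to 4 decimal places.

Mode = (α−1)/β = 24.8/8.6 = 2.8837.
Mean = α/β = 25.8/8.6 = 3.0000.
Squared-error loss ⇒ the optimal estimator is the posterior mean.

3.0000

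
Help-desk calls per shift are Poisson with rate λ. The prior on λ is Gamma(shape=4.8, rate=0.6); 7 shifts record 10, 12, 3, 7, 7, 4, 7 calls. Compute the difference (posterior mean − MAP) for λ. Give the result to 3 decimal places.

0.132

Σ counts = 50. Posterior: Gamma(shape = 4.8+50 = 54.8, rate = 0.6+7 = 7.6).
Mode = (α−1)/β = 53.8/7.6 = 7.079.
Mean = α/β = 54.8/7.6 = 7.211.
Difference = 7.211 − 7.079 = 0.132.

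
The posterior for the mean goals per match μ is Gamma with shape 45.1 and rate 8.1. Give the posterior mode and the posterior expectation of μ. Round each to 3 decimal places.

Mode = (α−1)/β = 44.1/8.1 = 5.444.
Mean = α/β = 45.1/8.1 = 5.568.
The mean is pulled above the mode by the posterior's right skew.

MAP = 5.444; posterior mean = 5.568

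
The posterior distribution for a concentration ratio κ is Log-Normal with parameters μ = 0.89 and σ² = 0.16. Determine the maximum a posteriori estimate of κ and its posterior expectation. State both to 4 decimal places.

Mode = exp(μ − σ²) = exp(0.73) = 2.0751.
Mean = exp(μ + σ²/2) = exp(0.970) = 2.6379.

MAP: 2.0751. Posterior mean: 2.6379.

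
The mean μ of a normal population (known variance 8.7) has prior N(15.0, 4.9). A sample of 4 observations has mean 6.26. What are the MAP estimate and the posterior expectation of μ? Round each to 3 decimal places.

MAP = 8.947, posterior mean = 8.947

Posterior for μ is Normal. Precision-weighted mean: (1/4.9·15.0 + 4/8.7·6.26) / (1/4.9 + 4/8.7) = 8.947.
A Normal posterior is symmetric, so mode = mean.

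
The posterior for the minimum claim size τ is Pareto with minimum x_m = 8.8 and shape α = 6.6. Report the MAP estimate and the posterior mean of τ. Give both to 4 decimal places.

τ_MAP = 8.8000, E[τ|data] = 10.3714

The Pareto density is strictly decreasing on [x_m, ∞), so the mode is x_m = 8.8000.
Mean = α·x_m/(α−1) = 6.6·8.8/5.6 = 10.3714.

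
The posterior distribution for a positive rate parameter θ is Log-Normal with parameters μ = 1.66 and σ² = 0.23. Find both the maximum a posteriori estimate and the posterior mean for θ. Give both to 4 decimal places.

MAP = 4.1787, posterior mean = 5.9003

Mode = exp(μ − σ²) = exp(1.43) = 4.1787.
Mean = exp(μ + σ²/2) = exp(1.775) = 5.9003.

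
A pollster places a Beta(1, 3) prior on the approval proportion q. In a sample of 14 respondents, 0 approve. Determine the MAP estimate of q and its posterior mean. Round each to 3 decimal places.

Posterior: Beta(1+0, 3+14) = Beta(1, 17).
Since α = 1 ≤ 1 and β > 1, the Beta density is monotone decreasing on [0,1]; the mode is at 0.
Mean = 1/(1+17) = 0.056.

MAP estimate = 0.000, posterior mean = 0.056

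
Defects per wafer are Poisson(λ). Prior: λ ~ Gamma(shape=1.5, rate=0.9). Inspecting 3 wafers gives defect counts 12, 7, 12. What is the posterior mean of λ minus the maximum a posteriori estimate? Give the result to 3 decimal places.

Σ counts = 31. Posterior: Gamma(shape = 1.5+31 = 32.5, rate = 0.9+3 = 3.9).
Mode = (α−1)/β = 31.5/3.9 = 8.077.
Mean = α/β = 32.5/3.9 = 8.333.
Difference = 8.333 − 8.077 = 0.256.

0.256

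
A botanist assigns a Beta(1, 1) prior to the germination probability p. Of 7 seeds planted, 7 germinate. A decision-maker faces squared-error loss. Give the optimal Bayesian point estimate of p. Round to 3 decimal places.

0.889

Posterior: Beta(1+7, 1+0) = Beta(8, 1).
Since β = 1 ≤ 1 and α > 1, the Beta density is monotone increasing on [0,1]; the mode is at 1.
Mean = 8/(8+1) = 0.889.
Squared-error loss ⇒ the optimal estimator is the posterior mean.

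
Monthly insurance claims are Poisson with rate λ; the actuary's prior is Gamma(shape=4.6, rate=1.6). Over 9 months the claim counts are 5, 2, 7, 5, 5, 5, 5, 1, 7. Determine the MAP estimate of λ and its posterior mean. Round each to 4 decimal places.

Σ counts = 42. Posterior: Gamma(shape = 4.6+42 = 46.6, rate = 1.6+9 = 10.6).
Mode = (α−1)/β = 45.6/10.6 = 4.3019.
Mean = α/β = 46.6/10.6 = 4.3962.

λ_MAP = 4.3019, E[λ|data] = 4.3962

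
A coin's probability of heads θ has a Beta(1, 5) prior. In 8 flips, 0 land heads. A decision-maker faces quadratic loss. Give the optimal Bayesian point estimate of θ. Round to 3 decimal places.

0.071

Posterior: Beta(1+0, 5+8) = Beta(1, 13).
Since α = 1 ≤ 1 and β > 1, the Beta density is monotone decreasing on [0,1]; the mode is at 0.
Mean = 1/(1+13) = 0.071.
Quadratic loss ⇒ the optimal estimator is the posterior mean.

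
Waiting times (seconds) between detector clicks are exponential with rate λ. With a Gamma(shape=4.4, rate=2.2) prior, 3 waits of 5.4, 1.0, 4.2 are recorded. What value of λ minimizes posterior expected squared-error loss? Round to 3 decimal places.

Σ times = 10.6. Posterior: Gamma(shape = 4.4+3 = 7.4, rate = 2.2+10.6 = 12.8).
Mode = (α−1)/β = 6.4/12.8 = 0.500.
Mean = α/β = 7.4/12.8 = 0.578.
Squared-error loss ⇒ the optimal estimator is the posterior mean.

0.578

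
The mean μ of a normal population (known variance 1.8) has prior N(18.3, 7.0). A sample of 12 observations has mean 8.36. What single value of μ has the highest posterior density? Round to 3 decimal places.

8.569

Posterior for μ is Normal. Precision-weighted mean: (1/7.0·18.3 + 12/1.8·8.36) / (1/7.0 + 12/1.8) = 8.569.
A Normal posterior is symmetric, so mode = mean.
This is the posterior mode — the MAP estimate.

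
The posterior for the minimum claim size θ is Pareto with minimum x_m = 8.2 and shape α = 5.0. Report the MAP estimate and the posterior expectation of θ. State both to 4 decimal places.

The Pareto density is strictly decreasing on [x_m, ∞), so the mode is x_m = 8.2000.
Mean = α·x_m/(α−1) = 5.0·8.2/4.0 = 10.2500.

θ_MAP = 8.2000, E[θ|data] = 10.2500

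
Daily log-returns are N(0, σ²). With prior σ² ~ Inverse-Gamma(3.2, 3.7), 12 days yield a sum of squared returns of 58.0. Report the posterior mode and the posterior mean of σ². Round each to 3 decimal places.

Posterior: Inverse-Gamma(shape = 3.2+12/2 = 9.2, scale = 3.7+58.0/2 = 32.7).
Mode = β/(α+1) = 32.7/10.2 = 3.206.
Mean = β/(α−1) = 32.7/8.2 = 3.988.

MAP = 3.206; posterior mean = 3.988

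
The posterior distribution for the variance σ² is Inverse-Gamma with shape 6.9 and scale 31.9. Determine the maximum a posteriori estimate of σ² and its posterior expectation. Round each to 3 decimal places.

Mode = β/(α+1) = 31.9/7.9 = 4.038.
Mean = β/(α−1) = 31.9/5.9 = 5.407.

σ²_MAP = 4.038, E[σ²|data] = 5.407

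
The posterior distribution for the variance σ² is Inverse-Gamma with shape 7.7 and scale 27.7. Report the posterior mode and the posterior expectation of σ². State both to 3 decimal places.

Mode = β/(α+1) = 27.7/8.7 = 3.184.
Mean = β/(α−1) = 27.7/6.7 = 4.134.
The mean is pulled above the mode by the posterior's right skew.

posterior mode = 3.184, posterior expectation = 4.134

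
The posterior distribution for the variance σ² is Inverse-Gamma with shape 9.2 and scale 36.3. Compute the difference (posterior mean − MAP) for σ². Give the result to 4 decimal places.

0.8680

Mode = β/(α+1) = 36.3/10.2 = 3.5588.
Mean = β/(α−1) = 36.3/8.2 = 4.4268.
Difference = 4.4268 − 3.5588 = 0.8680.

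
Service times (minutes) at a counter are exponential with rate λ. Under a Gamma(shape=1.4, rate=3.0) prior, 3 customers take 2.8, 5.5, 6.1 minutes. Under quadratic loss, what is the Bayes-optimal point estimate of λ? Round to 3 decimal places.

0.253

Σ times = 14.4. Posterior: Gamma(shape = 1.4+3 = 4.4, rate = 3.0+14.4 = 17.4).
Mode = (α−1)/β = 3.4/17.4 = 0.195.
Mean = α/β = 4.4/17.4 = 0.253.
Quadratic loss ⇒ the optimal estimator is the posterior mean.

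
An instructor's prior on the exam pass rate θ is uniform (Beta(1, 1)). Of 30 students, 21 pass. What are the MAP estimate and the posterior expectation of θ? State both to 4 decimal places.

θ_MAP = 0.7000, E[θ|data] = 0.6875

Posterior: Beta(1+21, 1+9) = Beta(22, 10).
Mode = (22−1)/(22+10−2) = 21/30 = 0.7000.
With a flat prior the MAP equals the MLE, 21/30.
Mean = 22/(22+10) = 22/32 = 0.6875.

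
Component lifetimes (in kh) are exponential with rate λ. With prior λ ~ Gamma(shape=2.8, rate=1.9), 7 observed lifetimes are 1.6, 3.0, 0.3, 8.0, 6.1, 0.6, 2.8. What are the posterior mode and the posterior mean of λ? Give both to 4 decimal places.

Σ times = 22.4. Posterior: Gamma(shape = 2.8+7 = 9.8, rate = 1.9+22.4 = 24.3).
Mode = (α−1)/β = 8.8/24.3 = 0.3621.
Mean = α/β = 9.8/24.3 = 0.4033.

MAP: 0.3621. Posterior mean: 0.4033.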